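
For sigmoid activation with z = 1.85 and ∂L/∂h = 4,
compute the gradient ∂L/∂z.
∂L/∂z = 0.4696

σ(1.85) = 0.8641
σ'(1.85) = σ(1.85)(1 - σ(1.85)) = 0.8641 × 0.1359 = 0.1174
∂L/∂z = ∂L/∂h · σ'(z) = 4 × 0.1174 = 0.4696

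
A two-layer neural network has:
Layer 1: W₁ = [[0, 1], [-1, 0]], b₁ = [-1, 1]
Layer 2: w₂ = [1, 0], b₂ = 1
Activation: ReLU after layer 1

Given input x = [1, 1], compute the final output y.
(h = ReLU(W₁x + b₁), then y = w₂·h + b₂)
y = 1

Layer 1 pre-activation: z₁ = [0, 0]
After ReLU: h = [0, 0]
Layer 2 output: y = 1×0 + 0×0 + 1 = 1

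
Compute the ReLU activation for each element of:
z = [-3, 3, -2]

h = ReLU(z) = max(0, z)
h = [0, 3, 0]

ReLU applied element-wise: max(0,-3)=0, max(0,3)=3, max(0,-2)=0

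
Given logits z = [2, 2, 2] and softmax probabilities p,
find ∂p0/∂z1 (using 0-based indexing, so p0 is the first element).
∂p0/∂z1 = -0.1111

p = softmax(z) = [0.3333, 0.3333, 0.3333]
p0 = 0.3333, p1 = 0.3333

∂p0/∂z1 = -p0 × p1 = -0.3333 × 0.3333 = -0.1111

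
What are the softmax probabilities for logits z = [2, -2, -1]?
p = [0.9362, 0.0171, 0.0466]

exp(z) = [7.389, 0.1353, 0.3679]
Sum = 7.892
p = [0.9362, 0.0171, 0.0466]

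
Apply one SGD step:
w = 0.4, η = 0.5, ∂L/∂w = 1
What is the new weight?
w_new = -0.1

w_new = w - η·∂L/∂w = 0.4 - 0.5×(1) = 0.4 - (0.5) = -0.1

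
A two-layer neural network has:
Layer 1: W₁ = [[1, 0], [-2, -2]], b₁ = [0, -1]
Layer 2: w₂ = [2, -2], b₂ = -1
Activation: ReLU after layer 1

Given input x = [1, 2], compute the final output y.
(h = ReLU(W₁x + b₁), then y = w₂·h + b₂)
y = 1

Layer 1 pre-activation: z₁ = [1, -7]
After ReLU: h = [1, 0]
Layer 2 output: y = 2×1 + -2×0 + -1 = 1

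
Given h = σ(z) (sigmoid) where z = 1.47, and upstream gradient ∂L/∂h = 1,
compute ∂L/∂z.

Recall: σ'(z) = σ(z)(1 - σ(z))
∂L/∂z = 0.152

σ(1.47) = 0.8131
σ'(1.47) = σ(1.47)(1 - σ(1.47)) = 0.8131 × 0.1869 = 0.152
∂L/∂z = ∂L/∂h · σ'(z) = 1 × 0.152 = 0.152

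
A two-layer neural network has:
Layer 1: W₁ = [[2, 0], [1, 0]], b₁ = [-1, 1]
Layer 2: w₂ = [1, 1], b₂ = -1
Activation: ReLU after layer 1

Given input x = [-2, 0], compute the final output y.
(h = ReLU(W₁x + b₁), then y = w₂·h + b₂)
y = -1

Layer 1 pre-activation: z₁ = [-5, -1]
After ReLU: h = [0, 0]
Layer 2 output: y = 1×0 + 1×0 + -1 = -1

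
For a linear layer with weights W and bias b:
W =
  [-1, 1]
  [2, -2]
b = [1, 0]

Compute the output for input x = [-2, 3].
y = [6, -10]

Wx = [-1×-2 + 1×3, 2×-2 + -2×3]
   = [5, -10]
y = Wx + b = [5 + 1, -10 + 0] = [6, -10]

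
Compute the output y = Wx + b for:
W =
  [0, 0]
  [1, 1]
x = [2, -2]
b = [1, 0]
y = [1, 0]

Wx = [0×2 + 0×-2, 1×2 + 1×-2]
   = [0, 0]
y = Wx + b = [0 + 1, 0 + 0] = [1, 0]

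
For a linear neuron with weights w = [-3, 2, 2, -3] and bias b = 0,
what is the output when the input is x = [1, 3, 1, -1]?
y = 8

y = (-3)(1) + (2)(3) + (2)(1) + (-3)(-1) + 0 = 8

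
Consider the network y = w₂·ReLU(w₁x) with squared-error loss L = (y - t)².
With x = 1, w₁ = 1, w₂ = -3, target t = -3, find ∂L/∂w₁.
∂L/∂w₁ = 0

Forward pass:
z = w₁x = 1×1 = 1
h = ReLU(1) = 1
y = w₂h = -3×1 = -3

Backward pass:
∂L/∂y = 2(y - t) = 2(-3 - -3) = 0
∂y/∂h = w₂ = -3
∂h/∂z = 1 (ReLU derivative)
∂z/∂w₁ = x = 1

∂L/∂w₁ = 0 × -3 × 1 × 1 = 0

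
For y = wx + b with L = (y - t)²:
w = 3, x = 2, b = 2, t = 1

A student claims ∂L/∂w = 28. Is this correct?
Correct

y = (3)(2) + 2 = 8
∂L/∂y = 2(y - t) = 2(8 - 1) = 14
∂y/∂w = x = 2
∂L/∂w = 14 × 2 = 28

Claimed value: 28
Correct: The correct gradient is 28.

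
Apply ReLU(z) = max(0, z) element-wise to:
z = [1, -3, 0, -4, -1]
h = [1, 0, 0, 0, 0]

ReLU applied element-wise: max(0,1)=1, max(0,-3)=0, max(0,0)=0, max(0,-4)=0, max(0,-1)=0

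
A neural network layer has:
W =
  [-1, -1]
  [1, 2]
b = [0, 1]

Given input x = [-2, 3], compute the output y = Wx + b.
y = [-1, 5]

Wx = [-1×-2 + -1×3, 1×-2 + 2×3]
   = [-1, 4]
y = Wx + b = [-1 + 0, 4 + 1] = [-1, 5]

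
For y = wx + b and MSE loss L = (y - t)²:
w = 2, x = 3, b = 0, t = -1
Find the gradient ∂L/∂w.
∂L/∂w = 42

y = wx + b = (2)(3) + 0 = 6
∂L/∂y = 2(y - t) = 2(6 - -1) = 14
∂y/∂w = x = 3
∂L/∂w = ∂L/∂y · ∂y/∂w = 14 × 3 = 42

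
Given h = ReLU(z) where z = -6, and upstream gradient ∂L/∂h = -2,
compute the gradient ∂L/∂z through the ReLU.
∂L/∂z = 0

h = ReLU(-6) = 0
Since z < 0: ∂h/∂z = 0
∂L/∂z = ∂L/∂h · ∂h/∂z = -2 × 0 = 0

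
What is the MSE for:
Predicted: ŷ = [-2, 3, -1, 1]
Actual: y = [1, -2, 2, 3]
MSE = 11.75

MSE = (1/4)((-2-1)² + (3--2)² + (-1-2)² + (1-3)²) = (1/4)(9 + 25 + 9 + 4) = 11.75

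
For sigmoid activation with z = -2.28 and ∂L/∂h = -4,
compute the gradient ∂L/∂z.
∂L/∂z = -0.3367

σ(-2.28) = 0.09279
σ'(-2.28) = σ(-2.28)(1 - σ(-2.28)) = 0.09279 × 0.9072 = 0.08418
∂L/∂z = ∂L/∂h · σ'(z) = -4 × 0.08418 = -0.3367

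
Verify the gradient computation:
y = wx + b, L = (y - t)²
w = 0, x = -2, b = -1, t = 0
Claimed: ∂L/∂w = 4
Correct

y = (0)(-2) + -1 = -1
∂L/∂y = 2(y - t) = 2(-1 - 0) = -2
∂y/∂w = x = -2
∂L/∂w = -2 × -2 = 4

Claimed value: 4
Correct: The correct gradient is 4.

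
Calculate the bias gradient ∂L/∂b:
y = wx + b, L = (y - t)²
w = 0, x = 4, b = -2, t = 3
∂L/∂b = -10

y = wx + b = (0)(4) + -2 = -2
∂L/∂y = 2(y - t) = 2(-2 - 3) = -10
∂y/∂b = 1
∂L/∂b = ∂L/∂y · ∂y/∂b = -10 × 1 = -10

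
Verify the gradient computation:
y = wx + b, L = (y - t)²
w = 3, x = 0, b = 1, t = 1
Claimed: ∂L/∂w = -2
Incorrect

y = (3)(0) + 1 = 1
∂L/∂y = 2(y - t) = 2(1 - 1) = 0
∂y/∂w = x = 0
∂L/∂w = 0 × 0 = 0

Claimed value: -2
Incorrect: The correct gradient is 0.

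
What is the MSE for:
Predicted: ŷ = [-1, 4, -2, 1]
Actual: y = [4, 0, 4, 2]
MSE = 19.5

MSE = (1/4)((-1-4)² + (4-0)² + (-2-4)² + (1-2)²) = (1/4)(25 + 16 + 36 + 1) = 19.5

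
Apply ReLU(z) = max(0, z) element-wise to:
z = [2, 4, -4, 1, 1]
h = [2, 4, 0, 1, 1]

ReLU applied element-wise: max(0,2)=2, max(0,4)=4, max(0,-4)=0, max(0,1)=1, max(0,1)=1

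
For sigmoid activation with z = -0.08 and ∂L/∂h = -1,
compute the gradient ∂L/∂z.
∂L/∂z = -0.2496

σ(-0.08) = 0.48
σ'(-0.08) = σ(-0.08)(1 - σ(-0.08)) = 0.48 × 0.52 = 0.2496
∂L/∂z = ∂L/∂h · σ'(z) = -1 × 0.2496 = -0.2496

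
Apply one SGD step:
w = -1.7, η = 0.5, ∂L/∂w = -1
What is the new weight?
w_new = -1.2

w_new = w - η·∂L/∂w = -1.7 - 0.5×(-1) = -1.7 - (-0.5) = -1.2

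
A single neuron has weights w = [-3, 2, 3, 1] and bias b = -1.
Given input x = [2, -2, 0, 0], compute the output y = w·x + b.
y = -11

y = (-3)(2) + (2)(-2) + (3)(0) + (1)(0) + -1 = -11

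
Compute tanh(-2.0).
-0.964

tanh(-2.0) = (e^(-2.0) - e^(2.0))/(e^(-2.0) + e^(2.0)) = -0.964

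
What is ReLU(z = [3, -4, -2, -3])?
h = [3, 0, 0, 0]

ReLU applied element-wise: max(0,3)=3, max(0,-4)=0, max(0,-2)=0, max(0,-3)=0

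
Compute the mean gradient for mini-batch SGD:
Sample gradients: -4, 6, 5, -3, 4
Average gradient = 1.6

Average = (1/5)(-4 + 6 + 5 + -3 + 4) = 8/5 = 1.6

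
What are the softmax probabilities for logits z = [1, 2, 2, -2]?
p = [0.1542, 0.4191, 0.4191, 0.0077]

exp(z) = [2.718, 7.389, 7.389, 0.1353]
Sum = 17.63
p = [0.1542, 0.4191, 0.4191, 0.0077]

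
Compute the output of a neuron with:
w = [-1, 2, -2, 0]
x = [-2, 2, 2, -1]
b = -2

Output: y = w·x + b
y = 0

y = (-1)(-2) + (2)(2) + (-2)(2) + (0)(-1) + -2 = 0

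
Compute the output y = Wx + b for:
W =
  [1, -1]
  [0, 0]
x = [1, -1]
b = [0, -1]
y = [2, -1]

Wx = [1×1 + -1×-1, 0×1 + 0×-1]
   = [2, 0]
y = Wx + b = [2 + 0, 0 + -1] = [2, -1]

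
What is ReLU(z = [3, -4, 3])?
h = [3, 0, 3]

ReLU applied element-wise: max(0,3)=3, max(0,-4)=0, max(0,3)=3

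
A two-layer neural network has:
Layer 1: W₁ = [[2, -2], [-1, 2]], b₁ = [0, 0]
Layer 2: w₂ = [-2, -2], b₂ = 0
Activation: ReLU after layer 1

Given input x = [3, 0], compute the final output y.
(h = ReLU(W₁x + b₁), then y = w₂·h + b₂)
y = -12

Layer 1 pre-activation: z₁ = [6, -3]
After ReLU: h = [6, 0]
Layer 2 output: y = -2×6 + -2×0 + 0 = -12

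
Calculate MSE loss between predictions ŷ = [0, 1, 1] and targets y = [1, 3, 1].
MSE = 1.667

MSE = (1/3)((0-1)² + (1-3)² + (1-1)²) = (1/3)(1 + 4 + 0) = 1.667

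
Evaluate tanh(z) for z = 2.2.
0.9757

tanh(2.2) = (e^(2.2) - e^(-2.2))/(e^(2.2) + e^(-2.2)) = 0.9757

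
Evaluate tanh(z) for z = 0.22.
0.2165

tanh(0.22) = (e^(0.22) - e^(-0.22))/(e^(0.22) + e^(-0.22)) = 0.2165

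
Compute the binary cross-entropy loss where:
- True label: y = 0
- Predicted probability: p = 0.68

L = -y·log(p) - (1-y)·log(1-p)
L = 1.139

L = -0·log(0.68) - 1·log(0.32) = -log(0.32) = 1.139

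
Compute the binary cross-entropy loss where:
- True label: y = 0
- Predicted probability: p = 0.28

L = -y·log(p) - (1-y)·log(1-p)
L = 0.3285

L = -0·log(0.28) - 1·log(0.72) = -log(0.72) = 0.3285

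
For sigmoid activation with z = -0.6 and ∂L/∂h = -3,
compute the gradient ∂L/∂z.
∂L/∂z = -0.6864

σ(-0.6) = 0.3543
σ'(-0.6) = σ(-0.6)(1 - σ(-0.6)) = 0.3543 × 0.6457 = 0.2288
∂L/∂z = ∂L/∂h · σ'(z) = -3 × 0.2288 = -0.6864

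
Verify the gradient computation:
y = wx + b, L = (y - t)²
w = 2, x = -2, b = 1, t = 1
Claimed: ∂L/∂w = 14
Incorrect

y = (2)(-2) + 1 = -3
∂L/∂y = 2(y - t) = 2(-3 - 1) = -8
∂y/∂w = x = -2
∂L/∂w = -8 × -2 = 16

Claimed value: 14
Incorrect: The correct gradient is 16.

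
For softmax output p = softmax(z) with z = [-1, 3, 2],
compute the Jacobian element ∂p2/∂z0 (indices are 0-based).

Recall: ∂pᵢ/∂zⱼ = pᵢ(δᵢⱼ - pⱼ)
∂p2/∂z0 = -0.003507

p = softmax(z) = [0.01321, 0.7214, 0.2654]
p2 = 0.2654, p0 = 0.01321

∂p2/∂z0 = -p2 × p0 = -0.2654 × 0.01321 = -0.003507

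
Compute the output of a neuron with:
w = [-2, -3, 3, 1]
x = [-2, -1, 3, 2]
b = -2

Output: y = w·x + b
y = 16

y = (-2)(-2) + (-3)(-1) + (3)(3) + (1)(2) + -2 = 16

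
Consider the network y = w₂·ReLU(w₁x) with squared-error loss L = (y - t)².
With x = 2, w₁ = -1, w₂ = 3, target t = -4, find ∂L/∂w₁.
∂L/∂w₁ = 0

Forward pass:
z = w₁x = -1×2 = -2
h = ReLU(-2) = 0
y = w₂h = 3×0 = 0

Backward pass:
∂L/∂y = 2(y - t) = 2(0 - -4) = 8
∂y/∂h = w₂ = 3
∂h/∂z = 0 (ReLU derivative)
∂z/∂w₁ = x = 2

∂L/∂w₁ = 8 × 3 × 0 × 2 = 0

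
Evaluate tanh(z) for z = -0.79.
-0.6584

tanh(-0.79) = (e^(-0.79) - e^(0.79))/(e^(-0.79) + e^(0.79)) = -0.6584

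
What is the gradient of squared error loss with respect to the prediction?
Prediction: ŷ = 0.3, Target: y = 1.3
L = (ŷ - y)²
∂L/∂ŷ = -2.0

∂L/∂ŷ = 2(ŷ - y) = 2(0.3 - 1.3) = 2(-1.0) = -2.0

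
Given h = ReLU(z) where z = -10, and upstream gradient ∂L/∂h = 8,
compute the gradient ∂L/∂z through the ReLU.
∂L/∂z = 0

h = ReLU(-10) = 0
Since z < 0: ∂h/∂z = 0
∂L/∂z = ∂L/∂h · ∂h/∂z = 8 × 0 = 0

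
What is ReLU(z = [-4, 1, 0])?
h = [0, 1, 0]

ReLU applied element-wise: max(0,-4)=0, max(0,1)=1, max(0,0)=0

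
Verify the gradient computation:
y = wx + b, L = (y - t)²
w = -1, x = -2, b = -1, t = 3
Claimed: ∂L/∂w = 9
Incorrect

y = (-1)(-2) + -1 = 1
∂L/∂y = 2(y - t) = 2(1 - 3) = -4
∂y/∂w = x = -2
∂L/∂w = -4 × -2 = 8

Claimed value: 9
Incorrect: The correct gradient is 8.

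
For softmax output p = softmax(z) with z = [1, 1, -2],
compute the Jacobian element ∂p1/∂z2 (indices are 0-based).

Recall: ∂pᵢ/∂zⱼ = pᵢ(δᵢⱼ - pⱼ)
∂p1/∂z2 = -0.01185

p = softmax(z) = [0.4879, 0.4879, 0.02429]
p1 = 0.4879, p2 = 0.02429

∂p1/∂z2 = -p1 × p2 = -0.4879 × 0.02429 = -0.01185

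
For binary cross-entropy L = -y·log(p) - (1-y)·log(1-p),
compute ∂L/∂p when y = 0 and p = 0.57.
∂L/∂p = 2.326

∂L/∂p = -y/p + (1-y)/(1-p) = 0 + 1/0.43 = 2.326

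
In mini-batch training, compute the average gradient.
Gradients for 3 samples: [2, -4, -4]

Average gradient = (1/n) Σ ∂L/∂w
Average gradient = -2

Average = (1/3)(2 + -4 + -4) = -6/3 = -2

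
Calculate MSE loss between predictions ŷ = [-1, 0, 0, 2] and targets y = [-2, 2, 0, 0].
MSE = 2.25

MSE = (1/4)((-1--2)² + (0-2)² + (0-0)² + (2-0)²) = (1/4)(1 + 4 + 0 + 4) = 2.25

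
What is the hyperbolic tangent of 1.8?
0.9468

tanh(1.8) = (e^(1.8) - e^(-1.8))/(e^(1.8) + e^(-1.8)) = 0.9468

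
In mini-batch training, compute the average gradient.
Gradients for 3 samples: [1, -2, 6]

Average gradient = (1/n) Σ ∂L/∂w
Average gradient = 1.667

Average = (1/3)(1 + -2 + 6) = 5/3 = 1.667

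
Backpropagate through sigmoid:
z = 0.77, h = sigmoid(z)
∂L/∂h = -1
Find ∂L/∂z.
∂L/∂z = -0.2163

σ(0.77) = 0.6835
σ'(0.77) = σ(0.77)(1 - σ(0.77)) = 0.6835 × 0.3165 = 0.2163
∂L/∂z = ∂L/∂h · σ'(z) = -1 × 0.2163 = -0.2163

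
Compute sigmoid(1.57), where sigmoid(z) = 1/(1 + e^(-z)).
0.8278

sigmoid(1.57) = 1/(1 + e^(-1.57)) = 1/(1 + 0.208) = 0.8278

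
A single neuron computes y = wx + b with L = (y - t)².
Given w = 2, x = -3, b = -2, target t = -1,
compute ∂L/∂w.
∂L/∂w = 42

y = wx + b = (2)(-3) + -2 = -8
∂L/∂y = 2(y - t) = 2(-8 - -1) = -14
∂y/∂w = x = -3
∂L/∂w = ∂L/∂y · ∂y/∂w = -14 × -3 = 42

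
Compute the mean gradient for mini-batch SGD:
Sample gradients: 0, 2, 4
Average gradient = 2

Average = (1/3)(0 + 2 + 4) = 6/3 = 2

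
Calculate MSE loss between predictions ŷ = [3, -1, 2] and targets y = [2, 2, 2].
MSE = 3.333

MSE = (1/3)((3-2)² + (-1-2)² + (2-2)²) = (1/3)(1 + 9 + 0) = 3.333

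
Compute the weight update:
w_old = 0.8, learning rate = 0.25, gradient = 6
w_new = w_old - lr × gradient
w_new = -0.7

w_new = w - η·∂L/∂w = 0.8 - 0.25×(6) = 0.8 - (1.5) = -0.7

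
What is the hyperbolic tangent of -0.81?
-0.6696

tanh(-0.81) = (e^(-0.81) - e^(0.81))/(e^(-0.81) + e^(0.81)) = -0.6696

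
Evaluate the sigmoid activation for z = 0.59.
0.6434

sigmoid(0.59) = 1/(1 + e^(-0.59)) = 1/(1 + 0.5543) = 0.6434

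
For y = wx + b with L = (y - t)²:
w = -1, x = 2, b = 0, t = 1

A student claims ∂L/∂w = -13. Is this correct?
Incorrect

y = (-1)(2) + 0 = -2
∂L/∂y = 2(y - t) = 2(-2 - 1) = -6
∂y/∂w = x = 2
∂L/∂w = -6 × 2 = -12

Claimed value: -13
Incorrect: The correct gradient is -12.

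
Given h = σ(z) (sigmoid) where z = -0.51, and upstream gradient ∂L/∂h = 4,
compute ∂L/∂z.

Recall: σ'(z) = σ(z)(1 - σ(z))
∂L/∂z = 0.9377

σ(-0.51) = 0.3752
σ'(-0.51) = σ(-0.51)(1 - σ(-0.51)) = 0.3752 × 0.6248 = 0.2344
∂L/∂z = ∂L/∂h · σ'(z) = 4 × 0.2344 = 0.9377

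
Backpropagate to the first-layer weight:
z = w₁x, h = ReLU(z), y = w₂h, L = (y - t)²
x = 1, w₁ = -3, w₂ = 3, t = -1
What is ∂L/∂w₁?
∂L/∂w₁ = 0

Forward pass:
z = w₁x = -3×1 = -3
h = ReLU(-3) = 0
y = w₂h = 3×0 = 0

Backward pass:
∂L/∂y = 2(y - t) = 2(0 - -1) = 2
∂y/∂h = w₂ = 3
∂h/∂z = 0 (ReLU derivative)
∂z/∂w₁ = x = 1

∂L/∂w₁ = 2 × 3 × 0 × 1 = 0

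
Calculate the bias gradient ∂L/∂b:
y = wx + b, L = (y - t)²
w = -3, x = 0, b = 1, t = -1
∂L/∂b = 4

y = wx + b = (-3)(0) + 1 = 1
∂L/∂y = 2(y - t) = 2(1 - -1) = 4
∂y/∂b = 1
∂L/∂b = ∂L/∂y · ∂y/∂b = 4 × 1 = 4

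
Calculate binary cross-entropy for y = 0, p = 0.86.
L = 1.966

L = -0·log(0.86) - 1·log(0.14) = -log(0.14) = 1.966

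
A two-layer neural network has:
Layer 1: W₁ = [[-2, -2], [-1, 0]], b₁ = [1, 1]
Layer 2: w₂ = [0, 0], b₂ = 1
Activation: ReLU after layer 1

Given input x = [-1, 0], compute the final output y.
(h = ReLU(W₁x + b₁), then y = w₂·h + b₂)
y = 1

Layer 1 pre-activation: z₁ = [3, 2]
After ReLU: h = [3, 2]
Layer 2 output: y = 0×3 + 0×2 + 1 = 1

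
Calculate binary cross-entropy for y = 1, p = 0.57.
L = 0.5621

L = -1·log(0.57) - 0·log(0.43) = -log(0.57) = 0.5621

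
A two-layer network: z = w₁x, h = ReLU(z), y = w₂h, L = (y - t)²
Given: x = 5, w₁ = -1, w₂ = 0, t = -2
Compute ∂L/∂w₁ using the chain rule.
∂L/∂w₁ = 0

Forward pass:
z = w₁x = -1×5 = -5
h = ReLU(-5) = 0
y = w₂h = 0×0 = 0

Backward pass:
∂L/∂y = 2(y - t) = 2(0 - -2) = 4
∂y/∂h = w₂ = 0
∂h/∂z = 0 (ReLU derivative)
∂z/∂w₁ = x = 5

∂L/∂w₁ = 4 × 0 × 0 × 5 = 0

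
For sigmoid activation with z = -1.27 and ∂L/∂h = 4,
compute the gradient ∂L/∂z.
∂L/∂z = 0.6847

σ(-1.27) = 0.2193
σ'(-1.27) = σ(-1.27)(1 - σ(-1.27)) = 0.2193 × 0.7807 = 0.1712
∂L/∂z = ∂L/∂h · σ'(z) = 4 × 0.1712 = 0.6847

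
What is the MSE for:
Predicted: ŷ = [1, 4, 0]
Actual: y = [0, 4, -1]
MSE = 0.6667

MSE = (1/3)((1-0)² + (4-4)² + (0--1)²) = (1/3)(1 + 0 + 1) = 0.6667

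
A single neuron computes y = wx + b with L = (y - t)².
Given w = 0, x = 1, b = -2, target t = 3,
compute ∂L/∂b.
∂L/∂b = -10

y = wx + b = (0)(1) + -2 = -2
∂L/∂y = 2(y - t) = 2(-2 - 3) = -10
∂y/∂b = 1
∂L/∂b = ∂L/∂y · ∂y/∂b = -10 × 1 = -10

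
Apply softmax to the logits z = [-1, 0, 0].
p = [0.1554, 0.4223, 0.4223]

exp(z) = [0.3679, 1, 1]
Sum = 2.368
p = [0.1554, 0.4223, 0.4223]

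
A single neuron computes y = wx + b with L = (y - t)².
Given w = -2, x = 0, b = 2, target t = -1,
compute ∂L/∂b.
∂L/∂b = 6

y = wx + b = (-2)(0) + 2 = 2
∂L/∂y = 2(y - t) = 2(2 - -1) = 6
∂y/∂b = 1
∂L/∂b = ∂L/∂y · ∂y/∂b = 6 × 1 = 6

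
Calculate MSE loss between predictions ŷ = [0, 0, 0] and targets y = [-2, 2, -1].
MSE = 3

MSE = (1/3)((0--2)² + (0-2)² + (0--1)²) = (1/3)(4 + 4 + 1) = 3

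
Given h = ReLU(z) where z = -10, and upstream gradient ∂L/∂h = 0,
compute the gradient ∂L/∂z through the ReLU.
∂L/∂z = 0

h = ReLU(-10) = 0
Since z < 0: ∂h/∂z = 0
∂L/∂z = ∂L/∂h · ∂h/∂z = 0 × 0 = 0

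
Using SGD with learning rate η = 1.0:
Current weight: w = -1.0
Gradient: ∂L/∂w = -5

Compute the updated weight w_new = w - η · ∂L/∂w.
w_new = 4

w_new = w - η·∂L/∂w = -1.0 - 1.0×(-5) = -1.0 - (-5) = 4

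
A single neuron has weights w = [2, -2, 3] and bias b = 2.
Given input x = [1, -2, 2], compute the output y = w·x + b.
y = 14

y = (2)(1) + (-2)(-2) + (3)(2) + 2 = 14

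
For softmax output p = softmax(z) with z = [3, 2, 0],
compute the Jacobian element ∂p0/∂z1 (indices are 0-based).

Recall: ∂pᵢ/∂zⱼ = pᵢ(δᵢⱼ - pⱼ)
∂p0/∂z1 = -0.183

p = softmax(z) = [0.7054, 0.2595, 0.03512]
p0 = 0.7054, p1 = 0.2595

∂p0/∂z1 = -p0 × p1 = -0.7054 × 0.2595 = -0.183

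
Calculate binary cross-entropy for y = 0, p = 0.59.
L = 0.8916

L = -0·log(0.59) - 1·log(0.41) = -log(0.41) = 0.8916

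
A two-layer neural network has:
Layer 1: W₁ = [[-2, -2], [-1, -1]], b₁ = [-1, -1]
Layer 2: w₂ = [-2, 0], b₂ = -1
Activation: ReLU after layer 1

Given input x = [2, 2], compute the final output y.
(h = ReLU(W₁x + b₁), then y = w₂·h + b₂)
y = -1

Layer 1 pre-activation: z₁ = [-9, -5]
After ReLU: h = [0, 0]
Layer 2 output: y = -2×0 + 0×0 + -1 = -1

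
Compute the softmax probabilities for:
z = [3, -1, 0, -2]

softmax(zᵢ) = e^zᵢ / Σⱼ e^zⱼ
p = [0.9304, 0.017, 0.0463, 0.0063]

exp(z) = [20.09, 0.3679, 1, 0.1353]
Sum = 21.59
p = [0.9304, 0.017, 0.0463, 0.0063]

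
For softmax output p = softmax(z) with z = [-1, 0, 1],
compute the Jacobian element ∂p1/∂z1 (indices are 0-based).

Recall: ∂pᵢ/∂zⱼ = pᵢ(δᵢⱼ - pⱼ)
∂p1/∂z1 = 0.1848

p = softmax(z) = [0.09003, 0.2447, 0.6652]
p1 = 0.2447

∂p1/∂z1 = p1(1 - p1) = 0.2447 × (1 - 0.2447) = 0.1848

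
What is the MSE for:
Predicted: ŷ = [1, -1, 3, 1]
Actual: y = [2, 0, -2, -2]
MSE = 9

MSE = (1/4)((1-2)² + (-1-0)² + (3--2)² + (1--2)²) = (1/4)(1 + 1 + 25 + 9) = 9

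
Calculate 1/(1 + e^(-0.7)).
0.6682

sigmoid(0.7) = 1/(1 + e^(-0.7)) = 1/(1 + 0.4966) = 0.6682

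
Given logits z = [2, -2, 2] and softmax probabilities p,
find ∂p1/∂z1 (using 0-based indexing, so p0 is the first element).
∂p1/∂z1 = 0.008992

p = softmax(z) = [0.4955, 0.009075, 0.4955]
p1 = 0.009075

∂p1/∂z1 = p1(1 - p1) = 0.009075 × (1 - 0.009075) = 0.008992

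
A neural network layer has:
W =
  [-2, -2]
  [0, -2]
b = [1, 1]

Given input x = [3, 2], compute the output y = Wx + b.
y = [-9, -3]

Wx = [-2×3 + -2×2, 0×3 + -2×2]
   = [-10, -4]
y = Wx + b = [-10 + 1, -4 + 1] = [-9, -3]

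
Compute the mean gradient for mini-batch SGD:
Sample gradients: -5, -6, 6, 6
Average gradient = 0.25

Average = (1/4)(-5 + -6 + 6 + 6) = 1/4 = 0.25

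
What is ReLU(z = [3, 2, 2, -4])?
h = [3, 2, 2, 0]

ReLU applied element-wise: max(0,3)=3, max(0,2)=2, max(0,2)=2, max(0,-4)=0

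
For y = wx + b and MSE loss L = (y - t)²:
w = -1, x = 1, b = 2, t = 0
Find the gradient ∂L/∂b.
∂L/∂b = 2

y = wx + b = (-1)(1) + 2 = 1
∂L/∂y = 2(y - t) = 2(1 - 0) = 2
∂y/∂b = 1
∂L/∂b = ∂L/∂y · ∂y/∂b = 2 × 1 = 2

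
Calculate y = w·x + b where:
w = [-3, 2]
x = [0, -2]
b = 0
y = -4

y = (-3)(0) + (2)(-2) + 0 = -4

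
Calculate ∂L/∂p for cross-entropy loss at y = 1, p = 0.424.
∂L/∂p = -2.358

∂L/∂p = -y/p + (1-y)/(1-p) = -1/0.424 + 0 = -2.358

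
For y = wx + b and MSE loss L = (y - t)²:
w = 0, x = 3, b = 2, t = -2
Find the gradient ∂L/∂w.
∂L/∂w = 24

y = wx + b = (0)(3) + 2 = 2
∂L/∂y = 2(y - t) = 2(2 - -2) = 8
∂y/∂w = x = 3
∂L/∂w = ∂L/∂y · ∂y/∂w = 8 × 3 = 24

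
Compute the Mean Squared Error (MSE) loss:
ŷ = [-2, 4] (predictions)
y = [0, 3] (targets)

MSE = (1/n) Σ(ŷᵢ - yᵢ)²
MSE = 2.5

MSE = (1/2)((-2-0)² + (4-3)²) = (1/2)(4 + 1) = 2.5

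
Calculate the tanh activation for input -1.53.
-0.9104

tanh(-1.53) = (e^(-1.53) - e^(1.53))/(e^(-1.53) + e^(1.53)) = -0.9104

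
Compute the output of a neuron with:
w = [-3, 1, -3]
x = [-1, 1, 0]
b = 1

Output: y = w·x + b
y = 5

y = (-3)(-1) + (1)(1) + (-3)(0) + 1 = 5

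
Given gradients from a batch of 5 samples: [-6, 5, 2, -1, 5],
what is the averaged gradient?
Average gradient = 1

Average = (1/5)(-6 + 5 + 2 + -1 + 5) = 5/5 = 1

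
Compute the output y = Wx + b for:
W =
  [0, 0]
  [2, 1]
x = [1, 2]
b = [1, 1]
y = [1, 5]

Wx = [0×1 + 0×2, 2×1 + 1×2]
   = [0, 4]
y = Wx + b = [0 + 1, 4 + 1] = [1, 5]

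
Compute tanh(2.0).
0.964

tanh(2.0) = (e^(2.0) - e^(-2.0))/(e^(2.0) + e^(-2.0)) = 0.964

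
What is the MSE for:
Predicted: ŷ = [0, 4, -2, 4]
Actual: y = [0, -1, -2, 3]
MSE = 6.5

MSE = (1/4)((0-0)² + (4--1)² + (-2--2)² + (4-3)²) = (1/4)(0 + 25 + 0 + 1) = 6.5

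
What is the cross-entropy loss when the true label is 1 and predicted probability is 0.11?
L = 2.207

L = -1·log(0.11) - 0·log(0.89) = -log(0.11) = 2.207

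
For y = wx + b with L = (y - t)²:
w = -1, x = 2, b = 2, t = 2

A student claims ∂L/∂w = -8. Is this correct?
Correct

y = (-1)(2) + 2 = 0
∂L/∂y = 2(y - t) = 2(0 - 2) = -4
∂y/∂w = x = 2
∂L/∂w = -4 × 2 = -8

Claimed value: -8
Correct: The correct gradient is -8.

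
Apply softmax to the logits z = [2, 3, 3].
p = [0.1554, 0.4223, 0.4223]

exp(z) = [7.389, 20.09, 20.09]
Sum = 47.56
p = [0.1554, 0.4223, 0.4223]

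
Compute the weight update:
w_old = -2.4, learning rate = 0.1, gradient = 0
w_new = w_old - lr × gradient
w_new = -2.4

w_new = w - η·∂L/∂w = -2.4 - 0.1×(0) = -2.4 - (0) = -2.4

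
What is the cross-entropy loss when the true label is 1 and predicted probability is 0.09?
L = 2.408

L = -1·log(0.09) - 0·log(0.91) = -log(0.09) = 2.408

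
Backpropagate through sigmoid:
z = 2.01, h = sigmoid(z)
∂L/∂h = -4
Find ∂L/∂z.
∂L/∂z = -0.4168

σ(2.01) = 0.8818
σ'(2.01) = σ(2.01)(1 - σ(2.01)) = 0.8818 × 0.1182 = 0.1042
∂L/∂z = ∂L/∂h · σ'(z) = -4 × 0.1042 = -0.4168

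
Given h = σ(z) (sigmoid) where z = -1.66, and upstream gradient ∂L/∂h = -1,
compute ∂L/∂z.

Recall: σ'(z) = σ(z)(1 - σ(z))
∂L/∂z = -0.1342

σ(-1.66) = 0.1598
σ'(-1.66) = σ(-1.66)(1 - σ(-1.66)) = 0.1598 × 0.8402 = 0.1342
∂L/∂z = ∂L/∂h · σ'(z) = -1 × 0.1342 = -0.1342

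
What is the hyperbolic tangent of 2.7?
0.991

tanh(2.7) = (e^(2.7) - e^(-2.7))/(e^(2.7) + e^(-2.7)) = 0.991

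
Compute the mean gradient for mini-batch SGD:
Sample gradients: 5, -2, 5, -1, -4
Average gradient = 0.6

Average = (1/5)(5 + -2 + 5 + -1 + -4) = 3/5 = 0.6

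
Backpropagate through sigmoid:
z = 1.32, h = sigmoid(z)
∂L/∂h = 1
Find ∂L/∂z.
∂L/∂z = 0.1664

σ(1.32) = 0.7892
σ'(1.32) = σ(1.32)(1 - σ(1.32)) = 0.7892 × 0.2108 = 0.1664
∂L/∂z = ∂L/∂h · σ'(z) = 1 × 0.1664 = 0.1664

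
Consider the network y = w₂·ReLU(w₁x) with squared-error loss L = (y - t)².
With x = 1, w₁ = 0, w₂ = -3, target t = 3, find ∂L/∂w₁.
∂L/∂w₁ = 0

Forward pass:
z = w₁x = 0×1 = 0
h = ReLU(0) = 0
y = w₂h = -3×0 = 0

Backward pass:
∂L/∂y = 2(y - t) = 2(0 - 3) = -6
∂y/∂h = w₂ = -3
∂h/∂z = 0 (ReLU derivative)
∂z/∂w₁ = x = 1

∂L/∂w₁ = -6 × -3 × 0 × 1 = 0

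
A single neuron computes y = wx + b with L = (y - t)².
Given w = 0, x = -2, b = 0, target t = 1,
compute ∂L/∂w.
∂L/∂w = 4

y = wx + b = (0)(-2) + 0 = 0
∂L/∂y = 2(y - t) = 2(0 - 1) = -2
∂y/∂w = x = -2
∂L/∂w = ∂L/∂y · ∂y/∂w = -2 × -2 = 4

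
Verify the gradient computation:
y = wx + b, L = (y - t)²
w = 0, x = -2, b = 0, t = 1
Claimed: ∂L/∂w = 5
Incorrect

y = (0)(-2) + 0 = 0
∂L/∂y = 2(y - t) = 2(0 - 1) = -2
∂y/∂w = x = -2
∂L/∂w = -2 × -2 = 4

Claimed value: 5
Incorrect: The correct gradient is 4.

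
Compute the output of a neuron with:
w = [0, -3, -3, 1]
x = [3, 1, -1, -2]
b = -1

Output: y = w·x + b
y = -3

y = (0)(3) + (-3)(1) + (-3)(-1) + (1)(-2) + -1 = -3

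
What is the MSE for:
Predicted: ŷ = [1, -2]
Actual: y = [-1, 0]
MSE = 4

MSE = (1/2)((1--1)² + (-2-0)²) = (1/2)(4 + 4) = 4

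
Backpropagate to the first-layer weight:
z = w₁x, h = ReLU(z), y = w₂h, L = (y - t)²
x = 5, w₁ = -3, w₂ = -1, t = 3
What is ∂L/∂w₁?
∂L/∂w₁ = 0

Forward pass:
z = w₁x = -3×5 = -15
h = ReLU(-15) = 0
y = w₂h = -1×0 = 0

Backward pass:
∂L/∂y = 2(y - t) = 2(0 - 3) = -6
∂y/∂h = w₂ = -1
∂h/∂z = 0 (ReLU derivative)
∂z/∂w₁ = x = 5

∂L/∂w₁ = -6 × -1 × 0 × 5 = 0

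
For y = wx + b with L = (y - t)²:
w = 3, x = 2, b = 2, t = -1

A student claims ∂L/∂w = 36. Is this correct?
Correct

y = (3)(2) + 2 = 8
∂L/∂y = 2(y - t) = 2(8 - -1) = 18
∂y/∂w = x = 2
∂L/∂w = 18 × 2 = 36

Claimed value: 36
Correct: The correct gradient is 36.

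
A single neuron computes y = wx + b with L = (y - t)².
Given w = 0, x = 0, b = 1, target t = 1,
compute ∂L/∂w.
∂L/∂w = 0

y = wx + b = (0)(0) + 1 = 1
∂L/∂y = 2(y - t) = 2(1 - 1) = 0
∂y/∂w = x = 0
∂L/∂w = ∂L/∂y · ∂y/∂w = 0 × 0 = 0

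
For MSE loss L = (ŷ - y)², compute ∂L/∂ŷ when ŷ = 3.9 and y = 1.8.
∂L/∂ŷ = 4.2

∂L/∂ŷ = 2(ŷ - y) = 2(3.9 - 1.8) = 2(2.1) = 4.2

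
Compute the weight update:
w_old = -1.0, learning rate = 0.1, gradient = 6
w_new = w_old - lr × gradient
w_new = -1.6

w_new = w - η·∂L/∂w = -1.0 - 0.1×(6) = -1.0 - (0.6) = -1.6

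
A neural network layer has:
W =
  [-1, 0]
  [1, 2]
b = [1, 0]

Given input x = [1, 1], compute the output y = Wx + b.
y = [0, 3]

Wx = [-1×1 + 0×1, 1×1 + 2×1]
   = [-1, 3]
y = Wx + b = [-1 + 1, 3 + 0] = [0, 3]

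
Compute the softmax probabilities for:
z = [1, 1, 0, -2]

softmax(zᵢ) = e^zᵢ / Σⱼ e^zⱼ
p = [0.4136, 0.4136, 0.1522, 0.0206]

exp(z) = [2.718, 2.718, 1, 0.1353]
Sum = 6.572
p = [0.4136, 0.4136, 0.1522, 0.0206]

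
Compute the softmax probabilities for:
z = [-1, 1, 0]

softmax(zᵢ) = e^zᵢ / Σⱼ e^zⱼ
p = [0.09, 0.6652, 0.2447]

exp(z) = [0.3679, 2.718, 1]
Sum = 4.086
p = [0.09, 0.6652, 0.2447]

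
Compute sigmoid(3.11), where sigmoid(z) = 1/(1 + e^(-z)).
0.9573

sigmoid(3.11) = 1/(1 + e^(-3.11)) = 1/(1 + 0.0446) = 0.9573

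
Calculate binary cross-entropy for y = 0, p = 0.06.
L = 0.06188

L = -0·log(0.06) - 1·log(0.94) = -log(0.94) = 0.06188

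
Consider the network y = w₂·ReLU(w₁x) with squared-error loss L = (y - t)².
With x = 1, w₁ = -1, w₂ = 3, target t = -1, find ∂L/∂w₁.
∂L/∂w₁ = 0

Forward pass:
z = w₁x = -1×1 = -1
h = ReLU(-1) = 0
y = w₂h = 3×0 = 0

Backward pass:
∂L/∂y = 2(y - t) = 2(0 - -1) = 2
∂y/∂h = w₂ = 3
∂h/∂z = 0 (ReLU derivative)
∂z/∂w₁ = x = 1

∂L/∂w₁ = 2 × 3 × 0 × 1 = 0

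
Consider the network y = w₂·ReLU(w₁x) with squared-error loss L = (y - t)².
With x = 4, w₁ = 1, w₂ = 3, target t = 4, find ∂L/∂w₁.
∂L/∂w₁ = 192

Forward pass:
z = w₁x = 1×4 = 4
h = ReLU(4) = 4
y = w₂h = 3×4 = 12

Backward pass:
∂L/∂y = 2(y - t) = 2(12 - 4) = 16
∂y/∂h = w₂ = 3
∂h/∂z = 1 (ReLU derivative)
∂z/∂w₁ = x = 4

∂L/∂w₁ = 16 × 3 × 1 × 4 = 192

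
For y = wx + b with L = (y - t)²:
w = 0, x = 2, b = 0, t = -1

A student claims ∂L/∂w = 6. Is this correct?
Incorrect

y = (0)(2) + 0 = 0
∂L/∂y = 2(y - t) = 2(0 - -1) = 2
∂y/∂w = x = 2
∂L/∂w = 2 × 2 = 4

Claimed value: 6
Incorrect: The correct gradient is 4.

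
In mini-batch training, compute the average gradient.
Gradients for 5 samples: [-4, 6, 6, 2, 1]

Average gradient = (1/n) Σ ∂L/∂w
Average gradient = 2.2

Average = (1/5)(-4 + 6 + 6 + 2 + 1) = 11/5 = 2.2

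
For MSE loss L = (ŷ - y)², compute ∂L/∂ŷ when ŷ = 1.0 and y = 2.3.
∂L/∂ŷ = -2.6

∂L/∂ŷ = 2(ŷ - y) = 2(1.0 - 2.3) = 2(-1.3) = -2.6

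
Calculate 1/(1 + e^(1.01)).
0.267

sigmoid(-1.01) = 1/(1 + e^(1.01)) = 1/(1 + 2.746) = 0.267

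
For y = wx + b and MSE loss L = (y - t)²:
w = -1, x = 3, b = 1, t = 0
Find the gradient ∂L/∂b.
∂L/∂b = -4

y = wx + b = (-1)(3) + 1 = -2
∂L/∂y = 2(y - t) = 2(-2 - 0) = -4
∂y/∂b = 1
∂L/∂b = ∂L/∂y · ∂y/∂b = -4 × 1 = -4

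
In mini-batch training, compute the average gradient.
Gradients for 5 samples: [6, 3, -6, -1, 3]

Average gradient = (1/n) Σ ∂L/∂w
Average gradient = 1

Average = (1/5)(6 + 3 + -6 + -1 + 3) = 5/5 = 1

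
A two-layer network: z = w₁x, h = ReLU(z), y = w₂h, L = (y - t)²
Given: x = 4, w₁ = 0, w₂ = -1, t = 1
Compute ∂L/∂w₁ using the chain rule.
∂L/∂w₁ = 0

Forward pass:
z = w₁x = 0×4 = 0
h = ReLU(0) = 0
y = w₂h = -1×0 = 0

Backward pass:
∂L/∂y = 2(y - t) = 2(0 - 1) = -2
∂y/∂h = w₂ = -1
∂h/∂z = 0 (ReLU derivative)
∂z/∂w₁ = x = 4

∂L/∂w₁ = -2 × -1 × 0 × 4 = 0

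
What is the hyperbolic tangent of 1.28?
0.8565

tanh(1.28) = (e^(1.28) - e^(-1.28))/(e^(1.28) + e^(-1.28)) = 0.8565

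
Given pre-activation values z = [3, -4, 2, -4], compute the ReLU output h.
h = [3, 0, 2, 0]

ReLU applied element-wise: max(0,3)=3, max(0,-4)=0, max(0,2)=2, max(0,-4)=0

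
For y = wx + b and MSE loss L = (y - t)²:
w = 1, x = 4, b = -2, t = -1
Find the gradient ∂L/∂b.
∂L/∂b = 6

y = wx + b = (1)(4) + -2 = 2
∂L/∂y = 2(y - t) = 2(2 - -1) = 6
∂y/∂b = 1
∂L/∂b = ∂L/∂y · ∂y/∂b = 6 × 1 = 6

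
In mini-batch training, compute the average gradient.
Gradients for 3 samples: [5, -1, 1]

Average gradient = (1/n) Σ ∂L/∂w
Average gradient = 1.667

Average = (1/3)(5 + -1 + 1) = 5/3 = 1.667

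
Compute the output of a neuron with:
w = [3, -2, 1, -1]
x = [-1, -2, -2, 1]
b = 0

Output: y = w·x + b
y = -2

y = (3)(-1) + (-2)(-2) + (1)(-2) + (-1)(1) + 0 = -2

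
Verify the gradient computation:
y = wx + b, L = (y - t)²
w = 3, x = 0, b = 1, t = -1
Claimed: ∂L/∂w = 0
Correct

y = (3)(0) + 1 = 1
∂L/∂y = 2(y - t) = 2(1 - -1) = 4
∂y/∂w = x = 0
∂L/∂w = 4 × 0 = 0

Claimed value: 0
Correct: The correct gradient is 0.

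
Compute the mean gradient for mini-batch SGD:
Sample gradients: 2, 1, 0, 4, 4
Average gradient = 2.2

Average = (1/5)(2 + 1 + 0 + 4 + 4) = 11/5 = 2.2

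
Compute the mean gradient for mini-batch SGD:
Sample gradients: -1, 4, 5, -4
Average gradient = 1

Average = (1/4)(-1 + 4 + 5 + -4) = 4/4 = 1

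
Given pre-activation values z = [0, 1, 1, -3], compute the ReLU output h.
h = [0, 1, 1, 0]

ReLU applied element-wise: max(0,0)=0, max(0,1)=1, max(0,1)=1, max(0,-3)=0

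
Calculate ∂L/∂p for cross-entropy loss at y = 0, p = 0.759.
∂L/∂p = 4.149

∂L/∂p = -y/p + (1-y)/(1-p) = 0 + 1/0.241 = 4.149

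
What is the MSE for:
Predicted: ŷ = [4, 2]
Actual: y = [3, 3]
MSE = 1

MSE = (1/2)((4-3)² + (2-3)²) = (1/2)(1 + 1) = 1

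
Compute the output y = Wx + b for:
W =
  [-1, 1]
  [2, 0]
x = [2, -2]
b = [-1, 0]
y = [-5, 4]

Wx = [-1×2 + 1×-2, 2×2 + 0×-2]
   = [-4, 4]
y = Wx + b = [-4 + -1, 4 + 0] = [-5, 4]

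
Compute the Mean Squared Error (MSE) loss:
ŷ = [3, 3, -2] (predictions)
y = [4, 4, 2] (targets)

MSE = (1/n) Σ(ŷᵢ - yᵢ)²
MSE = 6

MSE = (1/3)((3-4)² + (3-4)² + (-2-2)²) = (1/3)(1 + 1 + 16) = 6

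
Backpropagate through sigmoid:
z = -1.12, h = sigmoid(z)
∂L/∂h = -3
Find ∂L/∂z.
∂L/∂z = -0.5565

σ(-1.12) = 0.246
σ'(-1.12) = σ(-1.12)(1 - σ(-1.12)) = 0.246 × 0.754 = 0.1855
∂L/∂z = ∂L/∂h · σ'(z) = -3 × 0.1855 = -0.5565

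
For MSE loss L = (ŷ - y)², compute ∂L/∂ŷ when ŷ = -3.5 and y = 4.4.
∂L/∂ŷ = -15.8

∂L/∂ŷ = 2(ŷ - y) = 2(-3.5 - 4.4) = 2(-7.9) = -15.8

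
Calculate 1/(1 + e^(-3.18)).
0.9601

sigmoid(3.18) = 1/(1 + e^(-3.18)) = 1/(1 + 0.04159) = 0.9601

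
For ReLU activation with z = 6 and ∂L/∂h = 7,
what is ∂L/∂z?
∂L/∂z = 7

h = ReLU(6) = 6
Since z > 0: ∂h/∂z = 1
∂L/∂z = ∂L/∂h · ∂h/∂z = 7 × 1 = 7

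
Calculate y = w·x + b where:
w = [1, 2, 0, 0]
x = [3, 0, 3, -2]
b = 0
y = 3

y = (1)(3) + (2)(0) + (0)(3) + (0)(-2) + 0 = 3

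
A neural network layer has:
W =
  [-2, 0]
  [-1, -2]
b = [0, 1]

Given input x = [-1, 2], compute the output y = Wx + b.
y = [2, -2]

Wx = [-2×-1 + 0×2, -1×-1 + -2×2]
   = [2, -3]
y = Wx + b = [2 + 0, -3 + 1] = [2, -2]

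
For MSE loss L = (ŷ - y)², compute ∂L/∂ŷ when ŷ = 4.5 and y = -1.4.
∂L/∂ŷ = 11.8

∂L/∂ŷ = 2(ŷ - y) = 2(4.5 - -1.4) = 2(5.9) = 11.8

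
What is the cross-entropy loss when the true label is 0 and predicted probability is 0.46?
L = 0.6162

L = -0·log(0.46) - 1·log(0.54) = -log(0.54) = 0.6162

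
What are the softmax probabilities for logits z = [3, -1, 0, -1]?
p = [0.9205, 0.0169, 0.0458, 0.0169]

exp(z) = [20.09, 0.3679, 1, 0.3679]
Sum = 21.82
p = [0.9205, 0.0169, 0.0458, 0.0169]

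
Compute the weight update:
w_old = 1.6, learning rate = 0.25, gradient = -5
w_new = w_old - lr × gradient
w_new = 2.85

w_new = w - η·∂L/∂w = 1.6 - 0.25×(-5) = 1.6 - (-1.25) = 2.85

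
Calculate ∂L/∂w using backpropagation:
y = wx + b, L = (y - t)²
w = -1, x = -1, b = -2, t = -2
∂L/∂w = -2

y = wx + b = (-1)(-1) + -2 = -1
∂L/∂y = 2(y - t) = 2(-1 - -2) = 2
∂y/∂w = x = -1
∂L/∂w = ∂L/∂y · ∂y/∂w = 2 × -1 = -2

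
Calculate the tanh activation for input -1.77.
-0.9436

tanh(-1.77) = (e^(-1.77) - e^(1.77))/(e^(-1.77) + e^(1.77)) = -0.9436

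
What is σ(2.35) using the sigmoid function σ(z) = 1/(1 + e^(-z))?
0.9129

sigmoid(2.35) = 1/(1 + e^(-2.35)) = 1/(1 + 0.09537) = 0.9129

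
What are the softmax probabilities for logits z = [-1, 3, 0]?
p = [0.0171, 0.9362, 0.0466]

exp(z) = [0.3679, 20.09, 1]
Sum = 21.45
p = [0.0171, 0.9362, 0.0466]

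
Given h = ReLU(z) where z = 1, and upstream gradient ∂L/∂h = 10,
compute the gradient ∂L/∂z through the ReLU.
∂L/∂z = 10

h = ReLU(1) = 1
Since z > 0: ∂h/∂z = 1
∂L/∂z = ∂L/∂h · ∂h/∂z = 10 × 1 = 10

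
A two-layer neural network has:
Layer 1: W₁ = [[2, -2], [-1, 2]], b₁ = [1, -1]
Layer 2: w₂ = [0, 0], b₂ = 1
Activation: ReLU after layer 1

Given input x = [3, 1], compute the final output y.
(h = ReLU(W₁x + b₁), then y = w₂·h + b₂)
y = 1

Layer 1 pre-activation: z₁ = [5, -2]
After ReLU: h = [5, 0]
Layer 2 output: y = 0×5 + 0×0 + 1 = 1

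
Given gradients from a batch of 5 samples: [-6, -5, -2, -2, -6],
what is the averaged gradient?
Average gradient = -4.2

Average = (1/5)(-6 + -5 + -2 + -2 + -6) = -21/5 = -4.2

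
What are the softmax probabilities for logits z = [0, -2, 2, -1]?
p = [0.1125, 0.0152, 0.831, 0.0414]

exp(z) = [1, 0.1353, 7.389, 0.3679]
Sum = 8.892
p = [0.1125, 0.0152, 0.831, 0.0414]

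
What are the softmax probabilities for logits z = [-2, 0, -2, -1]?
p = [0.0826, 0.6103, 0.0826, 0.2245]

exp(z) = [0.1353, 1, 0.1353, 0.3679]
Sum = 1.639
p = [0.0826, 0.6103, 0.0826, 0.2245]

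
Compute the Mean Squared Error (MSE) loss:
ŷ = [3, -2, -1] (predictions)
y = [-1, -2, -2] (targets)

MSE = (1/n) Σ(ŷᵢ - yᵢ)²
MSE = 5.667

MSE = (1/3)((3--1)² + (-2--2)² + (-1--2)²) = (1/3)(16 + 0 + 1) = 5.667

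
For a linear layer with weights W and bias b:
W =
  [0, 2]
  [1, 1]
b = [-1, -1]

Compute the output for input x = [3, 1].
y = [1, 3]

Wx = [0×3 + 2×1, 1×3 + 1×1]
   = [2, 4]
y = Wx + b = [2 + -1, 4 + -1] = [1, 3]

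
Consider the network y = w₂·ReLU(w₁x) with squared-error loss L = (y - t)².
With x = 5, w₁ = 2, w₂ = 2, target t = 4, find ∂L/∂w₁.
∂L/∂w₁ = 320

Forward pass:
z = w₁x = 2×5 = 10
h = ReLU(10) = 10
y = w₂h = 2×10 = 20

Backward pass:
∂L/∂y = 2(y - t) = 2(20 - 4) = 32
∂y/∂h = w₂ = 2
∂h/∂z = 1 (ReLU derivative)
∂z/∂w₁ = x = 5

∂L/∂w₁ = 32 × 2 × 1 × 5 = 320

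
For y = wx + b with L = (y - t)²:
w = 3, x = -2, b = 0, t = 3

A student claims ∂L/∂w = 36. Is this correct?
Correct

y = (3)(-2) + 0 = -6
∂L/∂y = 2(y - t) = 2(-6 - 3) = -18
∂y/∂w = x = -2
∂L/∂w = -18 × -2 = 36

Claimed value: 36
Correct: The correct gradient is 36.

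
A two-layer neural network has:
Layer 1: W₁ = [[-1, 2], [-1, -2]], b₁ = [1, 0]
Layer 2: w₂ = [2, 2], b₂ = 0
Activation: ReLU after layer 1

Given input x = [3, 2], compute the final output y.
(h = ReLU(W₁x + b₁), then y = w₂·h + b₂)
y = 4

Layer 1 pre-activation: z₁ = [2, -7]
After ReLU: h = [2, 0]
Layer 2 output: y = 2×2 + 2×0 + 0 = 4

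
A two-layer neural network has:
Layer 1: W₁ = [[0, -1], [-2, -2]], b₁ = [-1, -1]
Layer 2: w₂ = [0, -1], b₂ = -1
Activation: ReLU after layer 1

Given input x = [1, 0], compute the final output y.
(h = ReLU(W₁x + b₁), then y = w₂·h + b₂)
y = -1

Layer 1 pre-activation: z₁ = [-1, -3]
After ReLU: h = [0, 0]
Layer 2 output: y = 0×0 + -1×0 + -1 = -1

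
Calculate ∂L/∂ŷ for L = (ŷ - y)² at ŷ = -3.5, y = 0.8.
∂L/∂ŷ = -8.6

∂L/∂ŷ = 2(ŷ - y) = 2(-3.5 - 0.8) = 2(-4.3) = -8.6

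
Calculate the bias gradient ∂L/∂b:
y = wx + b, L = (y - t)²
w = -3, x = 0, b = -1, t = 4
∂L/∂b = -10

y = wx + b = (-3)(0) + -1 = -1
∂L/∂y = 2(y - t) = 2(-1 - 4) = -10
∂y/∂b = 1
∂L/∂b = ∂L/∂y · ∂y/∂b = -10 × 1 = -10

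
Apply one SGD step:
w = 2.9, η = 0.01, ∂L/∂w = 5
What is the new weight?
w_new = 2.85

w_new = w - η·∂L/∂w = 2.9 - 0.01×(5) = 2.9 - (0.05) = 2.85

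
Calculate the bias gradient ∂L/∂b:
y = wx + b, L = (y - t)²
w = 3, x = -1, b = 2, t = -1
∂L/∂b = 0

y = wx + b = (3)(-1) + 2 = -1
∂L/∂y = 2(y - t) = 2(-1 - -1) = 0
∂y/∂b = 1
∂L/∂b = ∂L/∂y · ∂y/∂b = 0 × 1 = 0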